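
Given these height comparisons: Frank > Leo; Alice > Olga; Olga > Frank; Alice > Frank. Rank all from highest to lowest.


Constraints: Frank > Leo; Alice > Olga; Olga > Frank; Alice > Frank
Method: at each step, the next-highest is the one remaining person who never appears on the smaller side of a constraint between remaining people.
  Step 1: remaining {Frank, Leo, Alice, Olga}; on the smaller side: {Frank, Leo, Olga} → Alice is next (Alice > Olga; Alice > Frank).
  Step 2: remaining {Frank, Leo, Olga}; on the smaller side: {Frank, Leo} → Olga is next (Olga > Frank).
  Step 3: remaining {Frank, Leo}; on the smaller side: {Leo} → Frank is next (Frank > Leo).
  Step 4: only Leo remains → lowest.
Final ranking (highest to lowest):

Alice > Olga > Frank > Leo


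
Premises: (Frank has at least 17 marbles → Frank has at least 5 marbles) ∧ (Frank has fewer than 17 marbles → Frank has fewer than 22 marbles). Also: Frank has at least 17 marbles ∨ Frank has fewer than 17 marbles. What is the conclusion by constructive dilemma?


Constructive dilemma: (P → Q) ∧ (R → S), P ∨ R ⊢ Q ∨ S
Premise 1: Frank has at least 17 marbles → Frank has at least 5 marbles
Premise 2: Frank has fewer than 17 marbles → Frank has fewer than 22 marbles
Premise 3: Frank has at least 17 marbles ∨ Frank has fewer than 17 marbles
Case 1: Assuming Frank has at least 17 marbles, then by Premise 1, Frank has at least 5 marbles.
Case 2: Assuming Frank has fewer than 17 marbles, then by Premise 2, Frank has fewer than 22 marbles.
Since one of Frank has at least 17 marbles or Frank has fewer than 17 marbles must hold, we get Frank has at least 5 marbles or Frank has fewer than 22 marbles.

Frank has at least 5 marbles or Frank has fewer than 22 marbles.


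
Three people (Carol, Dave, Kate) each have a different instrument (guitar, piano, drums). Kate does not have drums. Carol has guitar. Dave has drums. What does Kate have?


From clues:
  Carol → guitar
  Dave → drums
By elimination, Kate gets the remaining.

piano


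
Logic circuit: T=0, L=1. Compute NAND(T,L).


T AND L = 0
NOT(0) = 1

1


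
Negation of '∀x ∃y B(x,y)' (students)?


Original: ∀x ∃y B(x,y)
Rule: ¬∀→∃, ¬∃→∀, negate predicate.
Negation: ∃x ∀y ¬B(x,y)

∃x ∀y ¬B(x,y)


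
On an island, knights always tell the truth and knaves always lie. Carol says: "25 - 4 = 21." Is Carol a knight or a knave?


Statement: "25 - 4 = 21."
Actual: 25 - 4 = 21
Claimed: 21
Statement is TRUE → Carol tells the truth → Knight

Knight


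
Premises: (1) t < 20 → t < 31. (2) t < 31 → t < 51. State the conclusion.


Hypothetical syllogism: P → Q, Q → R ⊢ P → R
Premise 1: t < 20 → t < 31
Premise 2: t < 31 → t < 51
Chain the implications: the middle term (t < 31) links the two.
Conclusion: If t < 20, then t < 51.

If t < 20, then t < 51.


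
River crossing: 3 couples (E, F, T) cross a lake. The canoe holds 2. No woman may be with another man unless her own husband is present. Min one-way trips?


Label couples E, F, T (H = husband, W = wife).
Counting alone: 6 people, the canoe carries 2 and someone must bring it back, so each round trip nets at most +1 on the far side until the last crossing → at least 9 trips. The jealousy constraint makes 9 impossible; the shortest valid schedule has 11:
1. WE+WF →  (far: WE,WF; near: HE,HF,HT,WT)
2. WE ←       (far: WF; near: HE,HF,HT,WE,WT)
3. WE+WT →  (far: WE,WF,WT; near: HE,HF,HT)
4. WE ←       (far: WF,WT; near: HE,HF,HT,WE)
5. HF+HT →  (far: HF,WF,HT,WT; near: HE,WE)
6. HF+WF ←  (far: HT,WT; near: HE,WE,HF,WF)
7. HE+HF →  (far: HE,HF,HT,WT; near: WE,WF)
8. WT ←       (far: HE,HF,HT; near: WE,WF,WT)
9. WE+WF →  (far: HE,WE,HF,WF,HT; near: WT)
10. HT ←      (far: HE,WE,HF,WF; near: HT,WT)
11. HT+WT → (far: all six; near: empty)
In every state each wife is either with her husband or with no other man.
Minimum trips = 11

11


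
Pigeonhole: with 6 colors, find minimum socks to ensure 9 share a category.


Pigeonhole: to guarantee k in one of n categories, need (k-1)×n + 1.
k = 9, n = 6
Minimum = (9-1) × 6 + 1 = 8 × 6 + 1

49


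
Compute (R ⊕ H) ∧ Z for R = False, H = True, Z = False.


R = False, H = True, Z = False
Step 1: R ⊕ H = False XOR True = True
Step 2: True ∧ Z = True AND False = False
XOR true when exactly one of R,H is true; then AND with Z.

False


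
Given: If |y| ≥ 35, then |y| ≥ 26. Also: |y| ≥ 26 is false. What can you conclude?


Modus tollens: P → Q, ¬Q ⊢ ¬P
P: |y| ≥ 35
Q: |y| ≥ 26
We have P → Q and Q is false.
By modus tollens, P must be false.

It is not the case that |y| ≥ 35


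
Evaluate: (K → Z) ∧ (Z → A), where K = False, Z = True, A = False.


K = False, Z = True, A = False
Step 1: K → Z is false only when K=True and Z=False. Result: True
Step 2: Z → A is false only when Z=True and A=False. Result: False
Step 3: True ∧ False = False

False


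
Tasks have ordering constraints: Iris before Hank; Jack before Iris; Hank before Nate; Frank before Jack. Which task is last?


Constraints: Iris before Hank; Jack before Iris; Hank before Nate; Frank before Jack
The last task can have nothing scheduled after it, so it must never appear on the left of a 'before'.
Tasks appearing before some other task: Iris, Jack, Hank, Frank.
The only task not in that list is Nate → it is last.

Nate


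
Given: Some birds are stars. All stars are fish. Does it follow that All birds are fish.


Premise 1: Some birds are stars.
Premise 2: All stars are fish.
Conclusion: All birds are fish.
Fallacy: illicit minor. The minor term (birds) is distributed in the conclusion ('All birds ...') but undistributed in its premise ('Some birds are stars' doesn't cover all birds).
Only 'Some birds are fish' follows, not 'All'.

Invalid


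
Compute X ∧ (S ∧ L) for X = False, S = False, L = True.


X = False, S = False, L = True
Step 1: S ∧ L = False AND True = False
Step 2: X ∧ False = False AND False = False
AND is true only when ALL operands are true.

False


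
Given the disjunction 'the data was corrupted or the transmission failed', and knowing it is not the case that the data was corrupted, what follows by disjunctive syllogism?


Disjunctive syllogism: P ∨ Q, ¬P ⊢ Q
Disjunction: the data was corrupted ∨ the transmission failed
We know it is not the case that the data was corrupted.
By disjunctive syllogism, the other disjunct must be true.

The transmission failed


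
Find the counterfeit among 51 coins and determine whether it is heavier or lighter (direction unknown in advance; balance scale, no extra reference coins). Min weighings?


Let n = 51. 102 possibilities (n coins × lighter/heavier); each weighing has 3 outcomes.
Bound for k weighings: say the first weighing puts j coins on each pan. If it tips, the 2j weighed coins remain suspects (each with a known direction) and k-1 weighings give 3^(k-1) outcomes; 3^(k-1) is odd, so 2j ≤ 3^(k-1) - 1. If it balances, the n - 2j unweighed coins remain with direction unknown: 2(n - 2j) ≤ 3^(k-1) - 1 by the same parity argument. Adding, n ≤ (3^(k-1) - 1) + (3^(k-1) - 1)/2 = (3^k - 3)/2, and the classical three-group strategy achieves this (3 coins in 2 weighings, 12 in 3, 39 in 4, 120 in 5).
So we need the smallest k with (3^k - 3)/2 ≥ 51.
k = 4: (3^4 - 3)/2 = 39 < 51 ✗
k = 5: (3^5 - 3)/2 = 120 ≥ 51 ✓

5


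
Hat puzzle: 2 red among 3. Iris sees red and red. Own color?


Total red = 2, seen red = 2
Own red = 2 - 2 = 0
Iris's hat is blue.

blue


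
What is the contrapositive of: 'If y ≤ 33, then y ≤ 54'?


Original: If y ≤ 33, then y ≤ 54
Contrapositive: If ¬Q, then ¬P
Negate Q: not (y ≤ 54)
Negate P: not (y ≤ 33)

If not (y ≤ 54), then not (y ≤ 33).


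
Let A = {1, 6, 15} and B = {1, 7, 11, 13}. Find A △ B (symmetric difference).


A = {1, 6, 15}
B = {1, 7, 11, 13}
Operation: symmetric difference
In A only: [6, 15], in B only: [7, 11, 13]

{6, 7, 11, 13, 15}


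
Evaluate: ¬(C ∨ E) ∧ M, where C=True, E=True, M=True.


C = True, E = True, M = True
Expression: ¬(C ∨ E) ∧ M
Step 1: C ∨ E = True OR True = True
Step 2: ¬(C ∨ E) = NOT True = False
Step 3: (False) ∧ M = False AND True = False

False


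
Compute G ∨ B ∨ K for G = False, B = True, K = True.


G = False, B = True, K = True
Step 1: G ∨ B = False OR True = True
Step 2: True ∨ K = True OR True = True
OR is true when at least one operand is true.

True


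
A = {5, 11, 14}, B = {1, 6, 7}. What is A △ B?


A = {5, 11, 14}
B = {1, 6, 7}
Operation: symmetric difference
In A only: [5, 11, 14], in B only: [1, 6, 7]

{1, 5, 6, 7, 11, 14}


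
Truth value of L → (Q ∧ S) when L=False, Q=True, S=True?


L = False, Q = True, S = True
Expression: L → (Q ∧ S)
Step 1: Q ∧ S = True AND True = True
Step 2: L → (True) = False → True = True

True


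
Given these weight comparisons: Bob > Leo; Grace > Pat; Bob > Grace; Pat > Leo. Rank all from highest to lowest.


Constraints: Bob > Leo; Grace > Pat; Bob > Grace; Pat > Leo
Method: at each step, the next-highest is the one remaining person who never appears on the smaller side of a constraint between remaining people.
  Step 1: remaining {Pat, Leo, Grace, Bob}; on the smaller side: {Pat, Leo, Grace} → Bob is next (Bob > Leo; Bob > Grace).
  Step 2: remaining {Pat, Leo, Grace}; on the smaller side: {Pat, Leo} → Grace is next (Grace > Pat).
  Step 3: remaining {Pat, Leo}; on the smaller side: {Leo} → Pat is next (Pat > Leo).
  Step 4: only Leo remains → lowest.
Final ranking (highest to lowest):

Bob > Grace > Pat > Leo


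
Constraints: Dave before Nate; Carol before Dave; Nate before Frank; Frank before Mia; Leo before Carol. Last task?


Constraints: Dave before Nate; Carol before Dave; Nate before Frank; Frank before Mia; Leo before Carol
The last task can have nothing scheduled after it, so it must never appear on the left of a 'before'.
Tasks appearing before some other task: Dave, Carol, Nate, Frank, Leo.
The only task not in that list is Mia → it is last.

Mia


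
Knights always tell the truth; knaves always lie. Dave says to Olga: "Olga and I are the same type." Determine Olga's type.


Dave says: "Olga and I are the same type."
Case 1: Dave is a Knight (truth-teller)
  Statement is true → they ARE the same → Olga is also a Knight
Case 2: Dave is a Knave (liar)
  Statement is false → they are NOT the same → Olga is a Knight
In both cases, Olga is a Knight.

Knight


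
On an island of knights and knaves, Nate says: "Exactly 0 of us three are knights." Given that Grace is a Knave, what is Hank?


Nate claims exactly 0 knights among Nate, Grace, Hank.
Given: Grace is a Knave.

Case 1: Nate is a Knight (tells truth)
  Then exactly 0 of the three are knights.
  Counting Nate, Grace: 1 knight(s) so far. Need -1 more → impossible.
Case 2: Nate is a Knave (lies)
  Then the count is NOT 0.
  If Hank = Knave, count = 0 = 0 → claim would be true, contradicts lie.
  If Hank = Knight, count = 1 ≠ 0 → lie confirmed ✓

Hank is a Knight.

Knight


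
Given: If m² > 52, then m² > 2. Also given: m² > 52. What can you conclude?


Modus ponens: P → Q, P ⊢ Q
P: m² > 52
Q: m² > 2
We have P → Q and P is true.
By modus ponens, Q must be true.

m² > 2


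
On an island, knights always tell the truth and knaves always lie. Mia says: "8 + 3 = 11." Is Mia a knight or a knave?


Statement: "8 + 3 = 11."
Actual: 8 + 3 = 11
Claimed: 11
Statement is TRUE → Mia tells the truth → Knight

Knight


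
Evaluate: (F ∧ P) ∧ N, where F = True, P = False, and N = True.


F = True, P = False, N = True
Step 1: F ∧ P = True AND False = False
Step 2: False ∧ N = False AND True = False
AND is true only when ALL operands are true.

False


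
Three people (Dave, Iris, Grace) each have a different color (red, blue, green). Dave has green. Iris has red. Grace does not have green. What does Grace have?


From clues:
  Dave → green
  Iris → red
By elimination, Grace gets the remaining.

blue


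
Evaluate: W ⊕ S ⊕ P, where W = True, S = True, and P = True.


W = True, S = True, P = True
Step 1: W ⊕ S = True XOR True = False
Step 2: False ⊕ P = False XOR True = True
XOR is true when an odd number of operands are true.

True


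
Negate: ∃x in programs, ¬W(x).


Original: ∃x ¬W(x)
Rule: ¬∀→∃, ¬∃→∀, negate predicate.
Negation: ∀x W(x)

∀x W(x)


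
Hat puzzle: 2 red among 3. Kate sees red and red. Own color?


Total red = 2, seen red = 2
Own red = 2 - 2 = 0
Kate's hat is blue.

blue


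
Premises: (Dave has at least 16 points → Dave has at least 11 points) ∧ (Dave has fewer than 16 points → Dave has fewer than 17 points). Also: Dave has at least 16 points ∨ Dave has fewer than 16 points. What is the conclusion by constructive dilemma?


Constructive dilemma: (P → Q) ∧ (R → S), P ∨ R ⊢ Q ∨ S
Premise 1: Dave has at least 16 points → Dave has at least 11 points
Premise 2: Dave has fewer than 16 points → Dave has fewer than 17 points
Premise 3: Dave has at least 16 points ∨ Dave has fewer than 16 points
Case 1: Assuming Dave has at least 16 points, then by Premise 1, Dave has at least 11 points.
Case 2: Assuming Dave has fewer than 16 points, then by Premise 2, Dave has fewer than 17 points.
Since one of Dave has at least 16 points or Dave has fewer than 16 points must hold, we get Dave has at least 11 points or Dave has fewer than 17 points.

Dave has at least 11 points or Dave has fewer than 17 points.


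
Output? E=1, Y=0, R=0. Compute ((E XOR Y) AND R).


E XOR Y = 1^0 = 1
1 AND 0 = 0

0


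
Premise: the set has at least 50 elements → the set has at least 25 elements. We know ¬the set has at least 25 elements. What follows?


Modus tollens: P → Q, ¬Q ⊢ ¬P
P: the set has at least 50 elements
Q: the set has at least 25 elements
We have P → Q and Q is false.
By modus tollens, P must be false.

It is not the case that the set has at least 50 elements


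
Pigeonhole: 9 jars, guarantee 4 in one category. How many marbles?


Pigeonhole: to guarantee k in one of n categories, need (k-1)×n + 1.
k = 4, n = 9
Minimum = (4-1) × 9 + 1 = 3 × 9 + 1

28


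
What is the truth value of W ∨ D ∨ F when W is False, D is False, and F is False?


W = False, D = False, F = False
Step 1: W ∨ D = False OR False = False
Step 2: False ∨ F = False OR False = False
OR is true when at least one operand is true.

False


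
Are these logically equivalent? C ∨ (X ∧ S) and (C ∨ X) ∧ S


Expression 1: C ∨ (X ∧ S)
Expression 2: (C ∨ X) ∧ S
Truth table (C X S | Expr1 Expr2):
  T T T |   T     T
  T T F |   T     F   ← differ
  T F T |   T     T
  T F F |   T     F   ← differ
  F T T |   T     T
  F T F |   F     F
  F F T |   F     F
  F F F |   F     F
Counterexample: C=T, X=T, S=F gives Expr1 = T but Expr2 = F, so the expressions are NOT logically equivalent.

No


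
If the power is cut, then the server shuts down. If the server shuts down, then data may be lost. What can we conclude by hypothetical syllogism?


Hypothetical syllogism: P → Q, Q → R ⊢ P → R
Premise 1: the power is cut → the server shuts down
Premise 2: the server shuts down → data may be lost
Chain the implications: the middle term (the server shuts down) links the two.
Conclusion: If the power is cut, then data may be lost.

If the power is cut, then data may be lost.


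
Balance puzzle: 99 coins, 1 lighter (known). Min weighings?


Each weighing has 3 outcomes (left heavy / balance / right heavy), so k weighings distinguish at most 3^k cases; splitting into three near-equal groups achieves this.
Need 3^k ≥ 99: 3^4 = 81 < 99 ≤ 3^5 = 243
k = ⌈log₃(99)⌉ = 5

5


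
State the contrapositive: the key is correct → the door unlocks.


Original: If the key is correct, then the door unlocks
Contrapositive: If ¬Q, then ¬P
Negate Q: not (the door unlocks)
Negate P: not (the key is correct)

If not (the door unlocks), then not (the key is correct).


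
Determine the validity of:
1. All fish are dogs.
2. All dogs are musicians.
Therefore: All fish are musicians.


Premise 1: All fish are dogs.
Premise 2: All dogs are musicians.
Conclusion: All fish are musicians.
Barbara syllogism (AAA-1): All A are B, All B are C → All A are C.
Middle term (dogs) distributed in premise 2.

Valid


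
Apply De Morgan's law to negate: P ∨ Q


De Morgan's law: ¬(P ∨ Q) ≡ ¬P ∧ ¬Q
¬(P ∨ Q) = ¬P ∧ ¬Q

¬P ∧ ¬Q


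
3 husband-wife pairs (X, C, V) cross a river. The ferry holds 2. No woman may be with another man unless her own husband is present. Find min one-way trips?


Label couples X, C, V (H = husband, W = wife).
Counting alone: 6 people, the ferry carries 2 and someone must bring it back, so each round trip nets at most +1 on the far side until the last crossing → at least 9 trips. The jealousy constraint makes 9 impossible; the shortest valid schedule has 11:
1. WX+WC →  (far: WX,WC; near: HX,HC,HV,WV)
2. WX ←       (far: WC; near: HX,HC,HV,WX,WV)
3. WX+WV →  (far: WX,WC,WV; near: HX,HC,HV)
4. WX ←       (far: WC,WV; near: HX,HC,HV,WX)
5. HC+HV →  (far: HC,WC,HV,WV; near: HX,WX)
6. HC+WC ←  (far: HV,WV; near: HX,WX,HC,WC)
7. HX+HC →  (far: HX,HC,HV,WV; near: WX,WC)
8. WV ←       (far: HX,HC,HV; near: WX,WC,WV)
9. WX+WC →  (far: HX,WX,HC,WC,HV; near: WV)
10. HV ←      (far: HX,WX,HC,WC; near: HV,WV)
11. HV+WV → (far: all six; near: empty)
In every state each wife is either with her husband or with no other man.
Minimum trips = 11

11


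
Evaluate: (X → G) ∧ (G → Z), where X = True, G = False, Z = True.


X = True, G = False, Z = True
Step 1: X → G is false only when X=True and G=False. Result: False
Step 2: G → Z is false only when G=True and Z=False. Result: True
Step 3: False ∧ True = False

False


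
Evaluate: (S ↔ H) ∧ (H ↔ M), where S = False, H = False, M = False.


S = False, H = False, M = False
Step 1: S ↔ H is true when S and H have the same value. Result: True
Step 2: H ↔ M is true when H and M have the same value. Result: True
Step 3: True ∧ True = True

True


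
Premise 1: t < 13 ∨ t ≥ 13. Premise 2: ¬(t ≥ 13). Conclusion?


Disjunctive syllogism: P ∨ Q, ¬P ⊢ Q
Disjunction: t < 13 ∨ t ≥ 13
We know it is not the case that t ≥ 13.
By disjunctive syllogism, the other disjunct must be true.

t < 13


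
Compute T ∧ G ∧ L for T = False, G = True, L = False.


T = False, G = True, L = False
Step 1: T ∧ G = False AND True = False
Step 2: (False) ∧ L = (False) AND False = False
AND is true only when ALL operands are true.

False


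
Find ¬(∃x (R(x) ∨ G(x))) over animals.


Original: ∃x (R(x) ∨ G(x))
Rule: ¬∀→∃, ¬∃→∀, negate predicate.
Negation: ∀x (¬R(x) ∧ ¬G(x))

∀x (¬R(x) ∧ ¬G(x))


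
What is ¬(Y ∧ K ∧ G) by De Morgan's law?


De Morgan's law: ¬(P ∧ Q ∧ R) ≡ ¬P ∨ ¬Q ∨ ¬R
¬(Y ∧ K ∧ G) = ¬Y ∨ ¬K ∨ ¬G

¬Y ∨ ¬K ∨ ¬G


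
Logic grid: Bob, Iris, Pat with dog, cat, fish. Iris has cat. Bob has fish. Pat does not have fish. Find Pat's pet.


From clues:
  Iris → cat
  Bob → fish
By elimination, Pat gets the remaining.

dog


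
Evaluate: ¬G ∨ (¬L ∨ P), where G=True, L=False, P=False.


G = True, L = False, P = False
Expression: ¬G ∨ (¬L ∨ P)
Step 1: ¬L = NOT False = True
Step 2: ¬L ∨ P = True OR False = True
Step 3: ¬G = NOT True = False
Step 4: (False) ∨ (True) = False OR True = True

True


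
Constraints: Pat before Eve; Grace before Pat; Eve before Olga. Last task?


Constraints: Pat before Eve; Grace before Pat; Eve before Olga
The last task can have nothing scheduled after it, so it must never appear on the left of a 'before'.
Tasks appearing before some other task: Pat, Grace, Eve.
The only task not in that list is Olga → it is last.

Olga


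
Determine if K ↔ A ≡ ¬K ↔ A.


Expression 1: K ↔ A
Expression 2: ¬K ↔ A
Truth table (K A | Expr1 Expr2):
  T T |   T     F   ← differ
  T F |   F     T   ← differ
  F T |   F     T   ← differ
  F F |   T     F   ← differ
Counterexample: K=T, A=T gives Expr1 = T but Expr2 = F, so the expressions are NOT logically equivalent.

No


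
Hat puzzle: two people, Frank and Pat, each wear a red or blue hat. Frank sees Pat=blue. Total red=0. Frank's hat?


Total red = 0, Pat = blue
Red accounted for: 0
Remaining for Frank: 0
Frank's hat is blue.

blue


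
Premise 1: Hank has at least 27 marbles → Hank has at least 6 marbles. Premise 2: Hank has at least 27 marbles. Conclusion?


Modus ponens: P → Q, P ⊢ Q
P: Hank has at least 27 marbles
Q: Hank has at least 6 marbles
We have P → Q and P is true.
By modus ponens, Q must be true.

Hank has at least 6 marbles


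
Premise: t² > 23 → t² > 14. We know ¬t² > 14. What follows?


Modus tollens: P → Q, ¬Q ⊢ ¬P
P: t² > 23
Q: t² > 14
We have P → Q and Q is false.
By modus tollens, P must be false.

It is not the case that t² > 23


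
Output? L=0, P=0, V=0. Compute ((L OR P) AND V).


L OR P = 0|0 = 0
0 AND 0 = 0

0


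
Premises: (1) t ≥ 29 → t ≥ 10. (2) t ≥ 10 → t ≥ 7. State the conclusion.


Hypothetical syllogism: P → Q, Q → R ⊢ P → R
Premise 1: t ≥ 29 → t ≥ 10
Premise 2: t ≥ 10 → t ≥ 7
Chain the implications: the middle term (t ≥ 10) links the two.
Conclusion: If t ≥ 29, then t ≥ 7.

If t ≥ 29, then t ≥ 7.


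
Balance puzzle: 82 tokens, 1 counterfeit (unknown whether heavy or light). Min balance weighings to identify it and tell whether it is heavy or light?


Let n = 82. 164 possibilities (n tokens × lighter/heavier); each weighing has 3 outcomes.
Bound for k weighings: say the first weighing puts j tokens on each pan. If it tips, the 2j weighed tokens remain suspects (each with a known direction) and k-1 weighings give 3^(k-1) outcomes; 3^(k-1) is odd, so 2j ≤ 3^(k-1) - 1. If it balances, the n - 2j unweighed tokens remain with direction unknown: 2(n - 2j) ≤ 3^(k-1) - 1 by the same parity argument. Adding, n ≤ (3^(k-1) - 1) + (3^(k-1) - 1)/2 = (3^k - 3)/2, and the classical three-group strategy achieves this (3 tokens in 2 weighings, 12 in 3, 39 in 4, 120 in 5).
So we need the smallest k with (3^k - 3)/2 ≥ 82.
k = 4: (3^4 - 3)/2 = 39 < 82 ✗
k = 5: (3^5 - 3)/2 = 120 ≥ 82 ✓

5


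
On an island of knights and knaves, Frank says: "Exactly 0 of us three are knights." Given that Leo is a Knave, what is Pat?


Frank claims exactly 0 knights among Frank, Leo, Pat.
Given: Leo is a Knave.

Case 1: Frank is a Knight (tells truth)
  Then exactly 0 of the three are knights.
  Counting Frank, Leo: 1 knight(s) so far. Need -1 more → impossible.
Case 2: Frank is a Knave (lies)
  Then the count is NOT 0.
  If Pat = Knave, count = 0 = 0 → claim would be true, contradicts lie.
  If Pat = Knight, count = 1 ≠ 0 → lie confirmed ✓

Pat is a Knight.

Knight


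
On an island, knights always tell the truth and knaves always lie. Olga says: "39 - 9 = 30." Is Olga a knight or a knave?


Statement: "39 - 9 = 30."
Actual: 39 - 9 = 30
Claimed: 30
Statement is TRUE → Olga tells the truth → Knight

Knight


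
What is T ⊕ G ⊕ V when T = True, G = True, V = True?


T = True, G = True, V = True
Step 1: T ⊕ G = True XOR True = False
Step 2: False ⊕ V = False XOR True = True
XOR is true when an odd number of operands are true.

True


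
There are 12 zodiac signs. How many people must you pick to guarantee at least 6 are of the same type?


Pigeonhole: to guarantee k in one of n categories, need (k-1)×n + 1.
k = 6, n = 12
Minimum = (6-1) × 12 + 1 = 5 × 12 + 1

61


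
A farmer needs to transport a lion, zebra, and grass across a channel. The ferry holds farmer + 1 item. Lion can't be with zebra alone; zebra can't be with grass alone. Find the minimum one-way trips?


1. farmer+zebra → 2. farmer ← 3. farmer+lion → 4. farmer+zebra ← 5. farmer+grass → 6. farmer ← 7. farmer+zebra →
Minimum trips = 7

7


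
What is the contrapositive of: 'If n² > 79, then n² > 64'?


Original: If n² > 79, then n² > 64
Contrapositive: If ¬Q, then ¬P
Negate Q: not (n² > 64)
Negate P: not (n² > 79)

If not (n² > 64), then not (n² > 79).


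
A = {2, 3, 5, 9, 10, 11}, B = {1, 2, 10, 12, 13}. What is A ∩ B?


A = {2, 3, 5, 9, 10, 11}
B = {1, 2, 10, 12, 13}
Operation: intersection
Elements in both: 2, 10

{2, 10}


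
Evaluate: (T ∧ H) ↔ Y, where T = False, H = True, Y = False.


T = False, H = True, Y = False
Step 1: T ∧ H = False AND True = False
Step 2: (False) ↔ Y: true when both sides have same truth value.
Result: False ↔ False = True

True


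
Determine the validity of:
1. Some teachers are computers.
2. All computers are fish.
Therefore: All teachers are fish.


Premise 1: Some teachers are computers.
Premise 2: All computers are fish.
Conclusion: All teachers are fish.
Fallacy: illicit minor. The minor term (teachers) is distributed in the conclusion ('All teachers ...') but undistributed in its premise ('Some teachers are computers' doesn't cover all teachers).
Only 'Some teachers are fish' follows, not 'All'.

Invalid


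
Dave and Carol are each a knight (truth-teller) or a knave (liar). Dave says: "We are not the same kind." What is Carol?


Dave says: "We are not the same kind."
Case 1: Dave is a Knight (truth-teller)
  Statement is true → they ARE different → Carol is a Knave
Case 2: Dave is a Knave (liar)
  Statement is false → they are NOT different → Carol is a Knave
In both cases, Carol is a Knave.

Knave


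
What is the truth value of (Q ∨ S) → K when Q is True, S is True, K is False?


Q = True, S = True, K = False
Step 1: Q ∨ S = True OR True = True
Step 2: (True) → K: false only when antecedent=True and K=False.
Result: False

False


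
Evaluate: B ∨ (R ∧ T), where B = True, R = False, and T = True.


B = True, R = False, T = True
Step 1: R ∧ T = False AND True = False
Step 2: B ∨ False = True OR False = True
AND evaluated first (higher precedence); then OR applied.

True


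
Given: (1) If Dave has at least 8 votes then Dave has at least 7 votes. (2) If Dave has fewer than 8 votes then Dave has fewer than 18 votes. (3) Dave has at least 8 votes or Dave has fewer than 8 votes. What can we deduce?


Constructive dilemma: (P → Q) ∧ (R → S), P ∨ R ⊢ Q ∨ S
Premise 1: Dave has at least 8 votes → Dave has at least 7 votes
Premise 2: Dave has fewer than 8 votes → Dave has fewer than 18 votes
Premise 3: Dave has at least 8 votes ∨ Dave has fewer than 8 votes
Case 1: Assuming Dave has at least 8 votes, then by Premise 1, Dave has at least 7 votes.
Case 2: Assuming Dave has fewer than 8 votes, then by Premise 2, Dave has fewer than 18 votes.
Since one of Dave has at least 8 votes or Dave has fewer than 8 votes must hold, we get Dave has at least 7 votes or Dave has fewer than 18 votes.

Dave has at least 7 votes or Dave has fewer than 18 votes.


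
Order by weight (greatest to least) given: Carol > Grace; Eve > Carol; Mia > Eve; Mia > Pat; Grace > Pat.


Constraints: Carol > Grace; Eve > Carol; Mia > Eve; Mia > Pat; Grace > Pat
Method: at each step, the next-highest is the one remaining person who never appears on the smaller side of a constraint between remaining people.
  Step 1: remaining {Carol, Pat, Eve, Grace, Mia}; on the smaller side: {Carol, Pat, Eve, Grace} → Mia is next (Mia > Eve; Mia > Pat).
  Step 2: remaining {Carol, Pat, Eve, Grace}; on the smaller side: {Carol, Pat, Grace} → Eve is next (Eve > Carol).
  Step 3: remaining {Carol, Pat, Grace}; on the smaller side: {Pat, Grace} → Carol is next (Carol > Grace).
  Step 4: remaining {Pat, Grace}; on the smaller side: {Pat} → Grace is next (Grace > Pat).
  Step 5: only Pat remains → lowest.
Final ranking (highest to lowest):

Mia > Eve > Carol > Grace > Pat


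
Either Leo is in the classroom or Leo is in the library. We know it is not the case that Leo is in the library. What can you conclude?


Disjunctive syllogism: P ∨ Q, ¬P ⊢ Q
Disjunction: Leo is in the classroom ∨ Leo is in the library
We know it is not the case that Leo is in the library.
By disjunctive syllogism, the other disjunct must be true.

Leo is in the classroom


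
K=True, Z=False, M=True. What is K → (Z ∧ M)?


K = True, Z = False, M = True
Expression: K → (Z ∧ M)
Step 1: Z ∧ M = False AND True = False
Step 2: K → (False) = True → False = False

False


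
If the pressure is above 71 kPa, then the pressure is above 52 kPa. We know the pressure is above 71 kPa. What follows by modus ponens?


Modus ponens: P → Q, P ⊢ Q
P: the pressure is above 71 kPa
Q: the pressure is above 52 kPa
We have P → Q and P is true.
By modus ponens, Q must be true.

The pressure is above 52 kPa


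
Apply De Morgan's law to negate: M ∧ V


De Morgan's law: ¬(P ∧ Q) ≡ ¬P ∨ ¬Q
¬(M ∧ V) = ¬M ∨ ¬V

¬M ∨ ¬V


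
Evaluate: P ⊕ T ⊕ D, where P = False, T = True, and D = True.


P = False, T = True, D = True
Step 1: P ⊕ T = False XOR True = True
Step 2: True ⊕ D = True XOR True = False
XOR is true when an odd number of operands are true.

False


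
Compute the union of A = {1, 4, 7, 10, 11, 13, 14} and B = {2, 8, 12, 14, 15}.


A = {1, 4, 7, 10, 11, 13, 14}
B = {2, 8, 12, 14, 15}
Operation: union
All elements combined: 1, 2, 4, 7, 8, 10, 11, 12, 13, 14, 15

{1, 2, 4, 7, 8, 10, 11, 12, 13, 14, 15}


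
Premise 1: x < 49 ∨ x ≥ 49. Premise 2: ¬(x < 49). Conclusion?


Disjunctive syllogism: P ∨ Q, ¬P ⊢ Q
Disjunction: x < 49 ∨ x ≥ 49
We know it is not the case that x < 49.
By disjunctive syllogism, the other disjunct must be true.

x ≥ 49


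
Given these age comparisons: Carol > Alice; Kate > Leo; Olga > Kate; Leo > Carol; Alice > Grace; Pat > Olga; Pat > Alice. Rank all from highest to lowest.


Constraints: Carol > Alice; Kate > Leo; Olga > Kate; Leo > Carol; Alice > Grace; Pat > Olga; Pat > Alice
Method: at each step, the next-highest is the one remaining person who never appears on the smaller side of a constraint between remaining people.
  Step 1: remaining {Alice, Leo, Kate, Carol, Grace, Pat, Olga}; on the smaller side: {Alice, Leo, Kate, Carol, Grace, Olga} → Pat is next (Pat > Olga; Pat > Alice).
  Step 2: remaining {Alice, Leo, Kate, Carol, Grace, Olga}; on the smaller side: {Alice, Leo, Kate, Carol, Grace} → Olga is next (Olga > Kate).
  Step 3: remaining {Alice, Leo, Kate, Carol, Grace}; on the smaller side: {Alice, Leo, Carol, Grace} → Kate is next (Kate > Leo).
  Step 4: remaining {Alice, Leo, Carol, Grace}; on the smaller side: {Alice, Carol, Grace} → Leo is next (Leo > Carol).
  Step 5: remaining {Alice, Carol, Grace}; on the smaller side: {Alice, Grace} → Carol is next (Carol > Alice).
  Step 6: remaining {Alice, Grace}; on the smaller side: {Grace} → Alice is next (Alice > Grace).
  Step 7: only Grace remains → lowest.
Final ranking (highest to lowest):

Pat > Olga > Kate > Leo > Carol > Alice > Grace


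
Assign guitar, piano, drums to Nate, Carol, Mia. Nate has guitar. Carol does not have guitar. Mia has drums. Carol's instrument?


From clues:
  Mia → drums
  Nate → guitar
By elimination, Carol gets the remaining.

piano


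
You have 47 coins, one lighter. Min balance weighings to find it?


Each weighing has 3 outcomes (left heavy / balance / right heavy), so k weighings distinguish at most 3^k cases; splitting into three near-equal groups achieves this.
Need 3^k ≥ 47: 3^3 = 27 < 47 ≤ 3^4 = 81
k = ⌈log₃(47)⌉ = 4

4


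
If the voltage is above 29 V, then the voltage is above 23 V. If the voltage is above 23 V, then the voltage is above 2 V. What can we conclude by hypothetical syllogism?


Hypothetical syllogism: P → Q, Q → R ⊢ P → R
Premise 1: the voltage is above 29 V → the voltage is above 23 V
Premise 2: the voltage is above 23 V → the voltage is above 2 V
Chain the implications: the middle term (the voltage is above 23 V) links the two.
Conclusion: If the voltage is above 29 V, then the voltage is above 2 V.

If the voltage is above 29 V, then the voltage is above 2 V.


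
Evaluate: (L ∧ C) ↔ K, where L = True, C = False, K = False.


L = True, C = False, K = False
Step 1: L ∧ C = True AND False = False
Step 2: (False) ↔ K: true when both sides have same truth value.
Result: False ↔ False = True

True


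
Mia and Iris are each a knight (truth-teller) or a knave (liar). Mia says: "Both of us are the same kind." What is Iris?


Mia says: "Both of us are the same kind."
Case 1: Mia is a Knight (truth-teller)
  Statement is true → they ARE the same → Iris is also a Knight
Case 2: Mia is a Knave (liar)
  Statement is false → they are NOT the same → Iris is a Knight
In both cases, Iris is a Knight.

Knight


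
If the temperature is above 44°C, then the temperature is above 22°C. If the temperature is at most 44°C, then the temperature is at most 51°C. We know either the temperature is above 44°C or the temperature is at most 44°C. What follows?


Constructive dilemma: (P → Q) ∧ (R → S), P ∨ R ⊢ Q ∨ S
Premise 1: the temperature is above 44°C → the temperature is above 22°C
Premise 2: the temperature is at most 44°C → the temperature is at most 51°C
Premise 3: the temperature is above 44°C ∨ the temperature is at most 44°C
Case 1: Assuming the temperature is above 44°C, then by Premise 1, the temperature is above 22°C.
Case 2: Assuming the temperature is at most 44°C, then by Premise 2, the temperature is at most 51°C.
Since one of the temperature is above 44°C or the temperature is at most 44°C must hold, we get the temperature is above 22°C or the temperature is at most 51°C.

The temperature is above 22°C or the temperature is at most 51°C.


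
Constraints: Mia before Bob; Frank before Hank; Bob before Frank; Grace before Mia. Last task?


Constraints: Mia before Bob; Frank before Hank; Bob before Frank; Grace before Mia
The last task can have nothing scheduled after it, so it must never appear on the left of a 'before'.
Tasks appearing before some other task: Mia, Frank, Bob, Grace.
The only task not in that list is Hank → it is last.

Hank


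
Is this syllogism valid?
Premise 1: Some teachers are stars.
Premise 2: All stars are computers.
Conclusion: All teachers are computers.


Premise 1: Some teachers are stars.
Premise 2: All stars are computers.
Conclusion: All teachers are computers.
Fallacy: illicit minor. The minor term (teachers) is distributed in the conclusion ('All teachers ...') but undistributed in its premise ('Some teachers are stars' doesn't cover all teachers).
Only 'Some teachers are computers' follows, not 'All'.

Invalid


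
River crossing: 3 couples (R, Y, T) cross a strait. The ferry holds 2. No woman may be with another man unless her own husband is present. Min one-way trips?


Label couples R, Y, T (H = husband, W = wife).
Counting alone: 6 people, the ferry carries 2 and someone must bring it back, so each round trip nets at most +1 on the far side until the last crossing → at least 9 trips. The jealousy constraint makes 9 impossible; the shortest valid schedule has 11:
1. WR+WY →  (far: WR,WY; near: HR,HY,HT,WT)
2. WR ←       (far: WY; near: HR,HY,HT,WR,WT)
3. WR+WT →  (far: WR,WY,WT; near: HR,HY,HT)
4. WR ←       (far: WY,WT; near: HR,HY,HT,WR)
5. HY+HT →  (far: HY,WY,HT,WT; near: HR,WR)
6. HY+WY ←  (far: HT,WT; near: HR,WR,HY,WY)
7. HR+HY →  (far: HR,HY,HT,WT; near: WR,WY)
8. WT ←       (far: HR,HY,HT; near: WR,WY,WT)
9. WR+WY →  (far: HR,WR,HY,WY,HT; near: WT)
10. HT ←      (far: HR,WR,HY,WY; near: HT,WT)
11. HT+WT → (far: all six; near: empty)
In every state each wife is either with her husband or with no other man.
Minimum trips = 11

11


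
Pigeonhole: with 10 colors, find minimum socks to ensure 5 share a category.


Pigeonhole: to guarantee k in one of n categories, need (k-1)×n + 1.
k = 5, n = 10
Minimum = (5-1) × 10 + 1 = 4 × 10 + 1

41


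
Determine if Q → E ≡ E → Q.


Expression 1: Q → E
Expression 2: E → Q
Truth table (Q E | Expr1 Expr2):
  T T |   T     T
  T F |   F     T   ← differ
  F T |   T     F   ← differ
  F F |   T     T
Counterexample: Q=T, E=F gives Expr1 = F but Expr2 = T, so the expressions are NOT logically equivalent.

No


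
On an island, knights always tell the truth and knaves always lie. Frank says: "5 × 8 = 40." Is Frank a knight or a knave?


Statement: "5 × 8 = 40."
Actual: 5 × 8 = 40
Claimed: 40
Statement is TRUE → Frank tells the truth → Knight

Knight


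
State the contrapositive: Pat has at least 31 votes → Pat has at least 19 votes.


Original: If Pat has at least 31 votes, then Pat has at least 19 votes
Contrapositive: If ¬Q, then ¬P
Negate Q: not (Pat has at least 19 votes)
Negate P: not (Pat has at least 31 votes)

If not (Pat has at least 19 votes), then not (Pat has at least 31 votes).


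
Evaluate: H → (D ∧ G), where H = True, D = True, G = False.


H = True, D = True, G = False
Step 1: D ∧ G = True AND False = False
Step 2: H → (False): false only when H=True and consequent=False.
Result: False

False


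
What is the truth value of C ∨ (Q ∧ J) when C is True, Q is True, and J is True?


C = True, Q = True, J = True
Step 1: Q ∧ J = True AND True = True
Step 2: C ∨ True = True OR True = True
AND evaluated first (higher precedence); then OR applied.

True


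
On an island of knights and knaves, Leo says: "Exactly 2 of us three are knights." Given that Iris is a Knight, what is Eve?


Leo claims exactly 2 knights among Leo, Iris, Eve.
Given: Iris is a Knight.

Case 1: Leo is a Knight (tells truth)
  Then exactly 2 of the three are knights.
  Counting Leo, Iris: 2 knight(s) so far. Need 0 more → Eve = Knave.
Case 2: Leo is a Knave (lies)
  Then the count is NOT 2.
  If Eve = Knight, count = 2 = 2 → claim would be true, contradicts lie.
  If Eve = Knave, count = 1 ≠ 2 → lie confirmed ✓

Eve is a Knave.

Knave


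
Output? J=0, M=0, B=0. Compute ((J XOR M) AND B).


J XOR M = 0^0 = 0
0 AND 0 = 0

0


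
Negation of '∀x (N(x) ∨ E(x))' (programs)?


Original: ∀x (N(x) ∨ E(x))
Rule: ¬∀→∃, ¬∃→∀, negate predicate.
Negation: ∃x (¬N(x) ∧ ¬E(x))

∃x (¬N(x) ∧ ¬E(x))


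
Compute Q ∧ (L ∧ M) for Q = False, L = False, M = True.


Q = False, L = False, M = True
Step 1: L ∧ M = False AND True = False
Step 2: Q ∧ False = False AND False = False
AND is true only when ALL operands are true.

False


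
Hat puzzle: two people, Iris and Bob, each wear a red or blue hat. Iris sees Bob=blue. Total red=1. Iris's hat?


Total red = 1, Bob = blue
Red accounted for: 0
Remaining for Iris: 1
Iris's hat is red.

red


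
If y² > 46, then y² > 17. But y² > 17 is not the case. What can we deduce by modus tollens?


Modus tollens: P → Q, ¬Q ⊢ ¬P
P: y² > 46
Q: y² > 17
We have P → Q and Q is false.
By modus tollens, P must be false.

It is not the case that y² > 46


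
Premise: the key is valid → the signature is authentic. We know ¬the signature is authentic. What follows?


Modus tollens: P → Q, ¬Q ⊢ ¬P
P: the key is valid
Q: the signature is authentic
We have P → Q and Q is false.
By modus tollens, P must be false.

It is not the case that the key is valid


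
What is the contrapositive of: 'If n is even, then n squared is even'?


Original: If n is even, then n squared is even
Contrapositive: If ¬Q, then ¬P
Negate Q: not (n squared is even)
Negate P: not (n is even)

If not (n squared is even), then not (n is even).
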